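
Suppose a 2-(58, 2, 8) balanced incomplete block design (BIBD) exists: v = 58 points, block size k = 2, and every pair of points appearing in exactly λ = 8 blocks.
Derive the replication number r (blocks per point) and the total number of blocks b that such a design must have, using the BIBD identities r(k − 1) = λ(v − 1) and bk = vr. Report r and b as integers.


Any 2-(v, k, λ) BIBD satisfies two necessary conditions:
  (i)  Each point sits in r blocks, and counting incidences through any fixed point gives r(k − 1) = λ(v − 1), so r = λ(v − 1)/(k − 1).
  (ii) Total incidences bk = vr, so b = vr/k.
Step 1: r = λ(v − 1)/(k − 1) = 8·(58 − 1)/(2 − 1) = 8·57/1 = 456/1 = 456.
Step 2: b = vr/k = 58·456/2 = 26448/2 = 13224.
Check integrality: r = 456 ∈ Z ✓, b = 13224 ∈ Z ✓.
(These identities are necessary conditions: they determine r and b for any design with these parameters, but do not by themselves prove that one exists.)

r = 456, b = 13224.


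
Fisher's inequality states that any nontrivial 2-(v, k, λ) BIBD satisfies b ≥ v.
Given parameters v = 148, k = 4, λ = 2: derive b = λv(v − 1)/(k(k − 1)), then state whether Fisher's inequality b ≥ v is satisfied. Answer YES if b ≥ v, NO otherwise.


b = λv(v − 1)/(k(k − 1)) = 2·148·147/(4·3) = 43512/12 = 3626.
Compare with v = 148: b ≥ v, so Fisher's inequality holds.

YES


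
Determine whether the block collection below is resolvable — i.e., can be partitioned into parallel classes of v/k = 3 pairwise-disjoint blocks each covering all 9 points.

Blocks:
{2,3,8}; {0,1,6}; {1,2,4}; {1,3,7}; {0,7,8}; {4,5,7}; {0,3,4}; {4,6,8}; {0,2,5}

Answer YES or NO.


v = 9, block size k = 3, number of blocks = 9.
For resolvability, blocks must partition into parallel classes of size v/k = 3.
Total blocks must therefore be a multiple of 3: 9 = 3·3 + 0 ⇒ divisible ✓.
Consider block {1,2,4}. The only other block(s) in the collection disjoint from it are {0,7,8} — just 1 block(s). Any parallel class containing {1,2,4} would need 2 other blocks each disjoint from it, so no parallel class of size 3 can contain {1,2,4}.
Since every block must belong to some parallel class in a resolution, the collection cannot be partitioned into parallel classes.
Resolvable? NO.

NO


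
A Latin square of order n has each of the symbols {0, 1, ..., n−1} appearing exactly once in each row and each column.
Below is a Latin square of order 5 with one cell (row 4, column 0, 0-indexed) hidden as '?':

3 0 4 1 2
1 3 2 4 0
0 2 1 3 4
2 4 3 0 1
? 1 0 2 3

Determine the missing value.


Row 4 contains symbols [0, 1, 2, 3] — missing [4].
Column 0 contains symbols [0, 1, 2, 3] — missing [4].
The missing symbol must appear in both missing sets; intersection = [4].
Therefore the hidden value is 4.

Missing value = 4.


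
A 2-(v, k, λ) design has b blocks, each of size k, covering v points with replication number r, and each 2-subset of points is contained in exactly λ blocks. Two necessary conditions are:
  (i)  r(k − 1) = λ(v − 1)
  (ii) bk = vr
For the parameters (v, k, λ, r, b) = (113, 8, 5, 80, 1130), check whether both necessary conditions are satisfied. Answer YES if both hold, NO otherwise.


Condition (i): r(k − 1) = 80·7 = 560; λ(v − 1) = 5·112 = 560. Match? YES.
Condition (ii): bk = 1130·8 = 9040; vr = 113·80 = 9040. Match? YES.
Both conditions hold? YES.

YES


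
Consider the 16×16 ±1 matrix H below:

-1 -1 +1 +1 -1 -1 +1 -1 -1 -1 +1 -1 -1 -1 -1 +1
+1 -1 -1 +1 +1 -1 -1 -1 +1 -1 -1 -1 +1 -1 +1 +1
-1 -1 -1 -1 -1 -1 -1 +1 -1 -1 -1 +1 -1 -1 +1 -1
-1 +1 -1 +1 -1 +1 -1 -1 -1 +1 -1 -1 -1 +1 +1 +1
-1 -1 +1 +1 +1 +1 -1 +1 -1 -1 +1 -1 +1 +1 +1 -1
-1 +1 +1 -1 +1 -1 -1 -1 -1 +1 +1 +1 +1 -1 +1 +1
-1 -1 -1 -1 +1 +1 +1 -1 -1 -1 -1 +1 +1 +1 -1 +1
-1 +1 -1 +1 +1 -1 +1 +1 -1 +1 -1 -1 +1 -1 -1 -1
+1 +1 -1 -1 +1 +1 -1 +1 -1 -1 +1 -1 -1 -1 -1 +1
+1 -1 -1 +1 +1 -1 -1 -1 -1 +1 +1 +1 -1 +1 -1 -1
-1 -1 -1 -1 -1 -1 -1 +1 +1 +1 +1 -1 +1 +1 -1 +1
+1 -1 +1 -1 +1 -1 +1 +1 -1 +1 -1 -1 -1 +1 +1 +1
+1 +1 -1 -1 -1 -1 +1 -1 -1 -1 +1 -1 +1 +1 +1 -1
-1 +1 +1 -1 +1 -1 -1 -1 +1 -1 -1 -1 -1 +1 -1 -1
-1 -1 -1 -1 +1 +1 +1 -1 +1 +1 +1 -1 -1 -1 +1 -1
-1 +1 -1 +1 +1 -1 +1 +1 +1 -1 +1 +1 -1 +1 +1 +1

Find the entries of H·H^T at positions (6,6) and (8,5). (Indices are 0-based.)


Row 5 of H: [-1, 1, 1, -1, 1, -1, -1, -1, -1, 1, 1, 1, 1, -1, 1, 1].
Row 6 of H: [-1, -1, -1, -1, 1, 1, 1, -1, -1, -1, -1, 1, 1, 1, -1, 1].
Row 8 of H: [1, 1, -1, -1, 1, 1, -1, 1, -1, -1, 1, -1, -1, -1, -1, 1].
(H·H^T)[6][6] = Σ_j H[6][j]·H[6][j] = (-1)² + (-1)² + (-1)² + (-1)² + (1)² + (1)² + (1)² + (-1)² + (-1)² + (-1)² + (-1)² + (1)² + (1)² + (1)² + (-1)² + (1)² = 1 + 1 + 1 + 1 + 1 + 1 + 1 + 1 + 1 + 1 + 1 + 1 + 1 + 1 + 1 + 1 = 16.
(H·H^T)[8][5] = Σ_j H[8][j]·H[5][j] = (1)·(-1) + (1)·(1) + (-1)·(1) + (-1)·(-1) + (1)·(1) + (1)·(-1) + (-1)·(-1) + (1)·(-1) + (-1)·(-1) + (-1)·(1) + (1)·(1) + (-1)·(1) + (-1)·(1) + (-1)·(-1) + (-1)·(1) + (1)·(1) = -1 + 1 + -1 + 1 + 1 + -1 + 1 + -1 + 1 + -1 + 1 + -1 + -1 + 1 + -1 + 1 = 0.
So rows 8 and 5 are orthogonal; the diagonal entry equals n = 16.

(6,6) entry = 16; (8,5) entry = 0.


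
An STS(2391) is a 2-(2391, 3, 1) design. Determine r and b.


An STS(v) is a 2-(v, 3, 1) BIBD: block size k = 3, λ = 1.
Replication: r(k − 1) = λ(v − 1) ⇒ r·2 = 2391 − 1 = 2390 ⇒ r = 1195.
Block count: b = v(v − 1)/6 = 2391·2390/6 = 5714490/6 = 952415.

r = 1195, b = 952415.


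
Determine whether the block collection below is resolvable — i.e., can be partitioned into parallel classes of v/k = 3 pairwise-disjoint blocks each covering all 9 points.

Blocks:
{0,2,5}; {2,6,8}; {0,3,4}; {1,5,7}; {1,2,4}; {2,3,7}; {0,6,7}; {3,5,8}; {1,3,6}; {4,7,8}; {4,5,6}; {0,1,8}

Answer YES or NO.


v = 9, block size k = 3, number of blocks = 12.
For resolvability, blocks must partition into parallel classes of size v/k = 3.
Total blocks must therefore be a multiple of 3: 12 = 3·4 + 0 ⇒ divisible ✓.
Greedy packing gives 4 candidate class(es). Each should be a full parallel class (size 3, covers all 9 points).
  Class 1 (3 blocks): {0,2,5}; {1,3,6}; {4,7,8}. Points covered: [0, 1, 2, 3, 4, 5, 6, 7, 8].
  Class 2 (3 blocks): {2,6,8}; {0,3,4}; {1,5,7}. Points covered: [0, 1, 2, 3, 4, 5, 6, 7, 8].
  Class 3 (3 blocks): {1,2,4}; {0,6,7}; {3,5,8}. Points covered: [0, 1, 2, 3, 4, 5, 6, 7, 8].
  Class 4 (3 blocks): {2,3,7}; {4,5,6}; {0,1,8}. Points covered: [0, 1, 2, 3, 4, 5, 6, 7, 8].
All classes full (size 3)? YES. All classes cover every point? YES.
Resolvable? YES.

YES


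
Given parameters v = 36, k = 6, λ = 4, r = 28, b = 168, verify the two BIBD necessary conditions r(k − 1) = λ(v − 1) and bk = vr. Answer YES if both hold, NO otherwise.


Condition (i): r(k − 1) = 28·5 = 140; λ(v − 1) = 4·35 = 140. Match? YES.
Condition (ii): bk = 168·6 = 1008; vr = 36·28 = 1008. Match? YES.
Both conditions hold? YES.

YES


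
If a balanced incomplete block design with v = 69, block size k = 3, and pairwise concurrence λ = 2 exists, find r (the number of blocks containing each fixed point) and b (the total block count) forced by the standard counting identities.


Any 2-(v, k, λ) BIBD satisfies two necessary conditions:
  (i)  Each point sits in r blocks, and counting incidences through any fixed point gives r(k − 1) = λ(v − 1), so r = λ(v − 1)/(k − 1).
  (ii) Total incidences bk = vr, so b = vr/k.
Step 1: r = λ(v − 1)/(k − 1) = 2·(69 − 1)/(3 − 1) = 2·68/2 = 136/2 = 68.
Step 2: b = vr/k = 69·68/3 = 4692/3 = 1564.
Check integrality: r = 68 ∈ Z ✓, b = 1564 ∈ Z ✓.
(These identities are necessary conditions: they determine r and b for any design with these parameters, but do not by themselves prove that one exists.)

r = 68, b = 1564.


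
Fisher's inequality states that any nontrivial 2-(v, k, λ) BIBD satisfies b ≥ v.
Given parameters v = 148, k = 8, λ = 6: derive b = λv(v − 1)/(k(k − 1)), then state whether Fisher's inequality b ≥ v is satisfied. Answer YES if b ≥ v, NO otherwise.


b = λv(v − 1)/(k(k − 1)) = 6·148·147/(8·7) = 130536/56 = 2331.
Compare with v = 148: b ≥ v, so Fisher's inequality holds.

YES


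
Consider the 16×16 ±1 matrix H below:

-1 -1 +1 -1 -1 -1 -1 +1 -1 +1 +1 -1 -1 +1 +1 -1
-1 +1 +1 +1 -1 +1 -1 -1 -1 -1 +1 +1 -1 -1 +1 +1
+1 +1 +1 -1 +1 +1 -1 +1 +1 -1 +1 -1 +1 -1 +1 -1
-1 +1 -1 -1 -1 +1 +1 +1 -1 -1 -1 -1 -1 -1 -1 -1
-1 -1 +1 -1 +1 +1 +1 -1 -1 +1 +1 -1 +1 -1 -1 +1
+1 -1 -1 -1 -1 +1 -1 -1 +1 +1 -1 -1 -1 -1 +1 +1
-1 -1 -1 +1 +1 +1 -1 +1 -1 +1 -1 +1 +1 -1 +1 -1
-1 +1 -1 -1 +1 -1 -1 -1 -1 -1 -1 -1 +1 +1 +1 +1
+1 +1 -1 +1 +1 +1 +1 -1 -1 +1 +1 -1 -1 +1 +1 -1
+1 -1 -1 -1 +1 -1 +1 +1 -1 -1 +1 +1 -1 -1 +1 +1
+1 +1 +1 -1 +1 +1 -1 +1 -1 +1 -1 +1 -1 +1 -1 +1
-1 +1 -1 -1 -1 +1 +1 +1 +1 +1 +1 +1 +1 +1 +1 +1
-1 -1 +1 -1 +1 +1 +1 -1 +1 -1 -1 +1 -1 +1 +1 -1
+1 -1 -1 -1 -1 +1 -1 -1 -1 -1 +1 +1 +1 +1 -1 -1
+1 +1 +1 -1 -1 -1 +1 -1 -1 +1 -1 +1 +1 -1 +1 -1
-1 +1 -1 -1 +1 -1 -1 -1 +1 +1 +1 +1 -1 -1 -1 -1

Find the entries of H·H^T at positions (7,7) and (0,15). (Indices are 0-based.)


Row 0 of H: [-1, -1, 1, -1, -1, -1, -1, 1, -1, 1, 1, -1, -1, 1, 1, -1].
Row 7 of H: [-1, 1, -1, -1, 1, -1, -1, -1, -1, -1, -1, -1, 1, 1, 1, 1].
Row 15 of H: [-1, 1, -1, -1, 1, -1, -1, -1, 1, 1, 1, 1, -1, -1, -1, -1].
(H·H^T)[7][7] = Σ_j H[7][j]·H[7][j] = (-1)² + (1)² + (-1)² + (-1)² + (1)² + (-1)² + (-1)² + (-1)² + (-1)² + (-1)² + (-1)² + (-1)² + (1)² + (1)² + (1)² + (1)² = 1 + 1 + 1 + 1 + 1 + 1 + 1 + 1 + 1 + 1 + 1 + 1 + 1 + 1 + 1 + 1 = 16.
(H·H^T)[0][15] = Σ_j H[0][j]·H[15][j] = (-1)·(-1) + (-1)·(1) + (1)·(-1) + (-1)·(-1) + (-1)·(1) + (-1)·(-1) + (-1)·(-1) + (1)·(-1) + (-1)·(1) + (1)·(1) + (1)·(1) + (-1)·(1) + (-1)·(-1) + (1)·(-1) + (1)·(-1) + (-1)·(-1) = 1 + -1 + -1 + 1 + -1 + 1 + 1 + -1 + -1 + 1 + 1 + -1 + 1 + -1 + -1 + 1 = 0.
So rows 0 and 15 are orthogonal; the diagonal entry equals n = 16.

(7,7) entry = 16; (0,15) entry = 0.


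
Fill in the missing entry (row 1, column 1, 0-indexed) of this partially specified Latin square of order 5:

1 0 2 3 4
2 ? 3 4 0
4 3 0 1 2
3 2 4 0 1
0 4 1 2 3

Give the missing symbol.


Row 1 contains symbols [0, 2, 3, 4] — missing [1].
Column 1 contains symbols [0, 2, 3, 4] — missing [1].
The missing symbol must appear in both missing sets; intersection = [1].
Therefore the hidden value is 1.

Missing value = 1.


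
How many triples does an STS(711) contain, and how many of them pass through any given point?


An STS(v) is a 2-(v, 3, 1) BIBD: block size k = 3, λ = 1.
Replication: r(k − 1) = λ(v − 1) ⇒ r·2 = 711 − 1 = 710 ⇒ r = 355.
Block count: bk = vr ⇒ b·3 = 711·355 = 252405 ⇒ b = 84135.
(Check via b = v(v − 1)/6 = 711·710/6 = 504810/6 = 84135.)

r = 355, b = 84135.


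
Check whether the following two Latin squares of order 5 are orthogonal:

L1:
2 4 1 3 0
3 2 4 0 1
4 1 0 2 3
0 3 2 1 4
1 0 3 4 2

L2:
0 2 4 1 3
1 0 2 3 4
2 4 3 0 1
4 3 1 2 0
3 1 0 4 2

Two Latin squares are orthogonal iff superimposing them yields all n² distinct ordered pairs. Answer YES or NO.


Form the n² = 25 superimposed pairs (L1[i][j], L2[i][j]), row by row (rows and columns indexed from 0):
row 0: (2,0) (4,2) (1,4) (3,1) (0,3)
row 1: (3,1) (2,0) (4,2) (0,3) (1,4)
row 2: (4,2) (1,4) (0,3) (2,0) (3,1)
row 3: (0,4) (3,3) (2,1) (1,2) (4,0)
row 4: (1,3) (0,1) (3,0) (4,4) (2,2)
Orthogonality requires all 25 pairs distinct.
But the pair (3,1) repeats: cell (0,3) has L1 = 3, L2 = 1, and cell (1,0) has L1 = 3, L2 = 1.
A repeated pair means some other pair never occurs (only 15 distinct pairs out of 25), so the squares are not orthogonal.
Conclusion: NO.

NO


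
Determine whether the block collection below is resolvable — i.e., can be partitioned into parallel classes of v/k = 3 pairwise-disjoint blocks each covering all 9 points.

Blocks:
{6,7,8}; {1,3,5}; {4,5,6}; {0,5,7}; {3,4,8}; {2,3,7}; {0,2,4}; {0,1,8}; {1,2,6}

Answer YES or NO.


v = 9, block size k = 3, number of blocks = 9.
For resolvability, blocks must partition into parallel classes of size v/k = 3.
Total blocks must therefore be a multiple of 3: 9 = 3·3 + 0 ⇒ divisible ✓.
Greedy packing gives 3 candidate class(es). Each should be a full parallel class (size 3, covers all 9 points).
  Class 1 (3 blocks): {6,7,8}; {1,3,5}; {0,2,4}. Points covered: [0, 1, 2, 3, 4, 5, 6, 7, 8].
  Class 2 (3 blocks): {4,5,6}; {2,3,7}; {0,1,8}. Points covered: [0, 1, 2, 3, 4, 5, 6, 7, 8].
  Class 3 (3 blocks): {0,5,7}; {3,4,8}; {1,2,6}. Points covered: [0, 1, 2, 3, 4, 5, 6, 7, 8].
All classes full (size 3)? YES. All classes cover every point? YES.
Resolvable? YES.

YES


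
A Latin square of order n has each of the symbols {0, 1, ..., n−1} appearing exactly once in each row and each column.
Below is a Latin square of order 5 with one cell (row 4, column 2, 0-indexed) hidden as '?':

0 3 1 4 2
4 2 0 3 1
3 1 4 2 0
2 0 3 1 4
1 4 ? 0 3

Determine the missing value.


Row 4 contains symbols [0, 1, 3, 4] — missing [2].
Column 2 contains symbols [0, 1, 3, 4] — missing [2].
The missing symbol must appear in both missing sets; intersection = [2].
Therefore the hidden value is 2.

Missing value = 2.


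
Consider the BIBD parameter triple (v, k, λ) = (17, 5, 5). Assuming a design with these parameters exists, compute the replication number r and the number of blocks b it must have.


Any 2-(v, k, λ) BIBD satisfies two necessary conditions:
  (i)  Each point sits in r blocks, and counting incidences through any fixed point gives r(k − 1) = λ(v − 1), so r = λ(v − 1)/(k − 1).
  (ii) Total incidences bk = vr, so b = vr/k.
Step 1: r = λ(v − 1)/(k − 1) = 5·(17 − 1)/(5 − 1) = 5·16/4 = 80/4 = 20.
Step 2: b = vr/k = 17·20/5 = 340/5 = 68.
Check integrality: r = 20 ∈ Z ✓, b = 68 ∈ Z ✓.
(These identities are necessary conditions: they determine r and b for any design with these parameters, but do not by themselves prove that one exists.)

r = 20, b = 68.


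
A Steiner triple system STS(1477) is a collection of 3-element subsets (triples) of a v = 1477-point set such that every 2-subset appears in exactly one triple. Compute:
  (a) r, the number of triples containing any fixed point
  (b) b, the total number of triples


An STS(v) is a 2-(v, 3, 1) BIBD: block size k = 3, λ = 1.
Replication: r(k − 1) = λ(v − 1) ⇒ r·2 = 1477 − 1 = 1476 ⇒ r = 738.
Block count: b = v(v − 1)/6 = 1477·1476/6 = 2180052/6 = 363342.

r = 738, b = 363342.


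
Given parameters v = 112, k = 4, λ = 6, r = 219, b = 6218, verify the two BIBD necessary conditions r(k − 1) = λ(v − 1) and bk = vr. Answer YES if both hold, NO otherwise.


Condition (i): r(k − 1) = 219·3 = 657; λ(v − 1) = 6·111 = 666. Match? NO.
Condition (ii): bk = 6218·4 = 24872; vr = 112·219 = 24528. Match? NO.
Both conditions hold? NO.

NO


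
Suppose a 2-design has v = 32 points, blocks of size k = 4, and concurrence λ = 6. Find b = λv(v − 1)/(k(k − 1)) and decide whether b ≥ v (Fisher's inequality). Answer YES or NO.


r = λ(v − 1)/(k − 1) = 6·31/3 = 62.
b = vr/k = 32·62/4 = 496.
Fisher's inequality: b ≥ v ⇔ 496 ≥ 32? YES.

YES


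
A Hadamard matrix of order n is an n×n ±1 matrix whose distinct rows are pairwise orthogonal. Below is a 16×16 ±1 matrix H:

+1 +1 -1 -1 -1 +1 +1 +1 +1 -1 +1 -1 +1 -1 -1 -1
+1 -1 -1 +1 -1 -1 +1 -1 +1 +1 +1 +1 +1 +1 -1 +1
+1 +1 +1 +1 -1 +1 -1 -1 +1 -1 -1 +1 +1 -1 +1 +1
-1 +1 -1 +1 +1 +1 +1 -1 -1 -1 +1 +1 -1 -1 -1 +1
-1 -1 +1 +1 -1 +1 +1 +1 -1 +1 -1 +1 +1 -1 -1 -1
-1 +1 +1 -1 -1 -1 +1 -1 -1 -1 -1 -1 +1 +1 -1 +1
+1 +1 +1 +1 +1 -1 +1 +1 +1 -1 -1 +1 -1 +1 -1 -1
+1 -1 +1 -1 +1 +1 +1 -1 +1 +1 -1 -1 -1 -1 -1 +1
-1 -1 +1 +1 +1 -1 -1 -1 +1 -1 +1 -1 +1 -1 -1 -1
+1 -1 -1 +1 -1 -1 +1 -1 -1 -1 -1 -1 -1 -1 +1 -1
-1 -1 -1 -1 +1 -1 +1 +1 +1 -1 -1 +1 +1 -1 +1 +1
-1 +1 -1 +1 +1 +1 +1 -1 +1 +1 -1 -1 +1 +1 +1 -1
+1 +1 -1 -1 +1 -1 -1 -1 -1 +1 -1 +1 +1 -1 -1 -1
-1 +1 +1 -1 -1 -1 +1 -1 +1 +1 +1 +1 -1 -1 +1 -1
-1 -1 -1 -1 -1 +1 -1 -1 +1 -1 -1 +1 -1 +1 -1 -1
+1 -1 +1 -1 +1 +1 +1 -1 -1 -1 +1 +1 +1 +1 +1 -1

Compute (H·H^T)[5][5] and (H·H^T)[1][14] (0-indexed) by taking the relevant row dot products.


Row 1 of H: [1, -1, -1, 1, -1, -1, 1, -1, 1, 1, 1, 1, 1, 1, -1, 1].
Row 5 of H: [-1, 1, 1, -1, -1, -1, 1, -1, -1, -1, -1, -1, 1, 1, -1, 1].
Row 14 of H: [-1, -1, -1, -1, -1, 1, -1, -1, 1, -1, -1, 1, -1, 1, -1, -1].
(H·H^T)[5][5] = Σ_j H[5][j]·H[5][j] = (-1)² + (1)² + (1)² + (-1)² + (-1)² + (-1)² + (1)² + (-1)² + (-1)² + (-1)² + (-1)² + (-1)² + (1)² + (1)² + (-1)² + (1)² = 1 + 1 + 1 + 1 + 1 + 1 + 1 + 1 + 1 + 1 + 1 + 1 + 1 + 1 + 1 + 1 = 16.
(H·H^T)[1][14] = Σ_j H[1][j]·H[14][j] = (1)·(-1) + (-1)·(-1) + (-1)·(-1) + (1)·(-1) + (-1)·(-1) + (-1)·(1) + (1)·(-1) + (-1)·(-1) + (1)·(1) + (1)·(-1) + (1)·(-1) + (1)·(1) + (1)·(-1) + (1)·(1) + (-1)·(-1) + (1)·(-1) = -1 + 1 + 1 + -1 + 1 + -1 + -1 + 1 + 1 + -1 + -1 + 1 + -1 + 1 + 1 + -1 = 0.
So rows 1 and 14 are orthogonal; the diagonal entry equals n = 16.

(5,5) entry = 16; (1,14) entry = 0.


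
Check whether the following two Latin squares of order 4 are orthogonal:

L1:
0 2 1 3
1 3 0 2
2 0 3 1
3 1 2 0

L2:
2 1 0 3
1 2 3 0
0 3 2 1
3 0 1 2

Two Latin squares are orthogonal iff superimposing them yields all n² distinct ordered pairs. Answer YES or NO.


Form the n² = 16 superimposed pairs (L1[i][j], L2[i][j]), row by row (rows and columns indexed from 0):
row 0: (0,2) (2,1) (1,0) (3,3)
row 1: (1,1) (3,2) (0,3) (2,0)
row 2: (2,0) (0,3) (3,2) (1,1)
row 3: (3,3) (1,0) (2,1) (0,2)
Orthogonality requires all 16 pairs distinct.
But the pair (2,0) repeats: cell (1,3) has L1 = 2, L2 = 0, and cell (2,0) has L1 = 2, L2 = 0.
A repeated pair means some other pair never occurs (only 8 distinct pairs out of 16), so the squares are not orthogonal.
Conclusion: NO.

NO


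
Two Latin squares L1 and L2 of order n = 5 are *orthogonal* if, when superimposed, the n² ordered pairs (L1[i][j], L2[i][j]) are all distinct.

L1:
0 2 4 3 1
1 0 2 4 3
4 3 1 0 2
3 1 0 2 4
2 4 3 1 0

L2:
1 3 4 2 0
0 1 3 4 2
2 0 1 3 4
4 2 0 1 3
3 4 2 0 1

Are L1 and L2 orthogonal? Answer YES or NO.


Form the n² = 25 superimposed pairs (L1[i][j], L2[i][j]), row by row (rows and columns indexed from 0):
row 0: (0,1) (2,3) (4,4) (3,2) (1,0)
row 1: (1,0) (0,1) (2,3) (4,4) (3,2)
row 2: (4,2) (3,0) (1,1) (0,3) (2,4)
row 3: (3,4) (1,2) (0,0) (2,1) (4,3)
row 4: (2,3) (4,4) (3,2) (1,0) (0,1)
Orthogonality requires all 25 pairs distinct.
But the pair (1,0) repeats: cell (0,4) has L1 = 1, L2 = 0, and cell (1,0) has L1 = 1, L2 = 0.
A repeated pair means some other pair never occurs (only 15 distinct pairs out of 25), so the squares are not orthogonal.
Conclusion: NO.

NO


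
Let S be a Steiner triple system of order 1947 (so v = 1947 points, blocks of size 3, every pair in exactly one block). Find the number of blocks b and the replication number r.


An STS(v) is a 2-(v, 3, 1) BIBD: block size k = 3, λ = 1.
Replication: r(k − 1) = λ(v − 1) ⇒ r·2 = 1947 − 1 = 1946 ⇒ r = 973.
Block count: b = v(v − 1)/6 = 1947·1946/6 = 3788862/6 = 631477.
(Check via bk = vr: 631477·3 = 1894431 = 1947·973 = 1894431 ✓.)

r = 973, b = 631477.


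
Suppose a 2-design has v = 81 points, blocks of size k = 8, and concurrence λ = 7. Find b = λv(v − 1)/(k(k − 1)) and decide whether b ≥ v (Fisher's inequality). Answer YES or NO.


r = λ(v − 1)/(k − 1) = 7·80/7 = 80.
b = vr/k = 81·80/8 = 810.
Fisher's inequality: b ≥ v ⇔ 810 ≥ 81? YES.

YES


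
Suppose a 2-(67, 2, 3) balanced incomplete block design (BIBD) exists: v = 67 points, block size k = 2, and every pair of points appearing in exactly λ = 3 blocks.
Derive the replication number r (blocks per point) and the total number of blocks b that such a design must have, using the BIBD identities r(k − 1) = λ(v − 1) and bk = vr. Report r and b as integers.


Any 2-(v, k, λ) BIBD satisfies two necessary conditions:
  (i)  Each point sits in r blocks, and counting incidences through any fixed point gives r(k − 1) = λ(v − 1), so r = λ(v − 1)/(k − 1).
  (ii) Total incidences bk = vr, so b = vr/k.
Step 1: r = λ(v − 1)/(k − 1) = 3·(67 − 1)/(2 − 1) = 3·66/1 = 198/1 = 198.
Step 2: b = vr/k = 67·198/2 = 13266/2 = 6633.
Check integrality: r = 198 ∈ Z ✓, b = 6633 ∈ Z ✓.
(These identities are necessary conditions: they determine r and b for any design with these parameters, but do not by themselves prove that one exists.)

r = 198, b = 6633.


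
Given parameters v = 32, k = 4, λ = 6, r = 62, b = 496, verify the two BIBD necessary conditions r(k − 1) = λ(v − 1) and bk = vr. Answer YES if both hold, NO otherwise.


Condition (i): r(k − 1) = 62·3 = 186; λ(v − 1) = 6·31 = 186. Match? YES.
Condition (ii): bk = 496·4 = 1984; vr = 32·62 = 1984. Match? YES.
Both conditions hold? YES.

YES


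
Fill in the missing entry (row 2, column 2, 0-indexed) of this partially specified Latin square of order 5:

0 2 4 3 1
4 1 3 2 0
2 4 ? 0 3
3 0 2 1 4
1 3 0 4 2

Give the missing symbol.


Row 2 contains symbols [0, 2, 3, 4] — missing [1].
Column 2 contains symbols [0, 2, 3, 4] — missing [1].
The missing symbol must appear in both missing sets; intersection = [1].
Therefore the hidden value is 1.

Missing value = 1.


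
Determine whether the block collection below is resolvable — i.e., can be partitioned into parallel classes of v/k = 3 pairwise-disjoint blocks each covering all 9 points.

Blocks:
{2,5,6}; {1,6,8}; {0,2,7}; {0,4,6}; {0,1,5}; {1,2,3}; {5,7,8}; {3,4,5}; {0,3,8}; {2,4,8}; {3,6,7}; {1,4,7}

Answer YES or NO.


v = 9, block size k = 3, number of blocks = 12.
For resolvability, blocks must partition into parallel classes of size v/k = 3.
Total blocks must therefore be a multiple of 3: 12 = 3·4 + 0 ⇒ divisible ✓.
Greedy packing gives 4 candidate class(es). Each should be a full parallel class (size 3, covers all 9 points).
  Class 1 (3 blocks): {2,5,6}; {0,3,8}; {1,4,7}. Points covered: [0, 1, 2, 3, 4, 5, 6, 7, 8].
  Class 2 (3 blocks): {1,6,8}; {0,2,7}; {3,4,5}. Points covered: [0, 1, 2, 3, 4, 5, 6, 7, 8].
  Class 3 (3 blocks): {0,4,6}; {1,2,3}; {5,7,8}. Points covered: [0, 1, 2, 3, 4, 5, 6, 7, 8].
  Class 4 (3 blocks): {0,1,5}; {2,4,8}; {3,6,7}. Points covered: [0, 1, 2, 3, 4, 5, 6, 7, 8].
All classes full (size 3)? YES. All classes cover every point? YES.
Resolvable? YES.

YES


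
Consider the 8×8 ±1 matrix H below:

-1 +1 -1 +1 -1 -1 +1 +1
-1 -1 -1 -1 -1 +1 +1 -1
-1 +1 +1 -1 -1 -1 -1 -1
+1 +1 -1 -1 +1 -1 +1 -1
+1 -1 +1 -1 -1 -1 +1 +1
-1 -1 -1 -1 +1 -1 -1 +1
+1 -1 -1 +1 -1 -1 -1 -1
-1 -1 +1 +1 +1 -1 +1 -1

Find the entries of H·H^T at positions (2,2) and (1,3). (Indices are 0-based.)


Row 1 of H: [-1, -1, -1, -1, -1, 1, 1, -1].
Row 2 of H: [-1, 1, 1, -1, -1, -1, -1, -1].
Row 3 of H: [1, 1, -1, -1, 1, -1, 1, -1].
(H·H^T)[2][2] = Σ_j H[2][j]·H[2][j] = (-1)² + (1)² + (1)² + (-1)² + (-1)² + (-1)² + (-1)² + (-1)² = 1 + 1 + 1 + 1 + 1 + 1 + 1 + 1 = 8.
(H·H^T)[1][3] = Σ_j H[1][j]·H[3][j] = (-1)·(1) + (-1)·(1) + (-1)·(-1) + (-1)·(-1) + (-1)·(1) + (1)·(-1) + (1)·(1) + (-1)·(-1) = -1 + -1 + 1 + 1 + -1 + -1 + 1 + 1 = 0.
So rows 1 and 3 are orthogonal; the diagonal entry equals n = 8.

(2,2) entry = 8; (1,3) entry = 0.


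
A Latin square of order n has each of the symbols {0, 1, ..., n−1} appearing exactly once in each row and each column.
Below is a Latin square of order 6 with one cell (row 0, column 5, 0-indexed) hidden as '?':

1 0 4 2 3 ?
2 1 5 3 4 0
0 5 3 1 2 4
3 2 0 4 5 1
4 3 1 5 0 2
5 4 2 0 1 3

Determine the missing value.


Row 0 contains symbols [0, 1, 2, 3, 4] — missing [5].
Column 5 contains symbols [0, 1, 2, 3, 4] — missing [5].
The missing symbol must appear in both missing sets; intersection = [5].
Therefore the hidden value is 5.

Missing value = 5.


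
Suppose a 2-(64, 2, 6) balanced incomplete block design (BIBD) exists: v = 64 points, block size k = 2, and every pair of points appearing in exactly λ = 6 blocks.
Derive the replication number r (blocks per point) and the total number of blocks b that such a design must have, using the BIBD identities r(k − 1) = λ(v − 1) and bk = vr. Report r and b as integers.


Any 2-(v, k, λ) BIBD satisfies two necessary conditions:
  (i)  Each point sits in r blocks, and counting incidences through any fixed point gives r(k − 1) = λ(v − 1), so r = λ(v − 1)/(k − 1).
  (ii) Total incidences bk = vr, so b = vr/k.
Step 1: r = λ(v − 1)/(k − 1) = 6·(64 − 1)/(2 − 1) = 6·63/1 = 378/1 = 378.
Step 2: b = vr/k = 64·378/2 = 24192/2 = 12096.
Check integrality: r = 378 ∈ Z ✓, b = 12096 ∈ Z ✓.
(These identities are necessary conditions: they determine r and b for any design with these parameters, but do not by themselves prove that one exists.)

r = 378, b = 12096.


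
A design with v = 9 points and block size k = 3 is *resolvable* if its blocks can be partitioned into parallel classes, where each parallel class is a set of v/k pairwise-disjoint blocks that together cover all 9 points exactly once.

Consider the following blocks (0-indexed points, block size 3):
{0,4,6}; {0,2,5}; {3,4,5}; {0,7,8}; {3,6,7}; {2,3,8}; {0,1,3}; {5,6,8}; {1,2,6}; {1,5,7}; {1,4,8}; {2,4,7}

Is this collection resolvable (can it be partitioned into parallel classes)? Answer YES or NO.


v = 9, block size k = 3, number of blocks = 12.
For resolvability, blocks must partition into parallel classes of size v/k = 3.
Total blocks must therefore be a multiple of 3: 12 = 3·4 + 0 ⇒ divisible ✓.
Greedy packing gives 4 candidate class(es). Each should be a full parallel class (size 3, covers all 9 points).
  Class 1 (3 blocks): {0,4,6}; {2,3,8}; {1,5,7}. Points covered: [0, 1, 2, 3, 4, 5, 6, 7, 8].
  Class 2 (3 blocks): {0,2,5}; {3,6,7}; {1,4,8}. Points covered: [0, 1, 2, 3, 4, 5, 6, 7, 8].
  Class 3 (3 blocks): {3,4,5}; {0,7,8}; {1,2,6}. Points covered: [0, 1, 2, 3, 4, 5, 6, 7, 8].
  Class 4 (3 blocks): {0,1,3}; {5,6,8}; {2,4,7}. Points covered: [0, 1, 2, 3, 4, 5, 6, 7, 8].
All classes full (size 3)? YES. All classes cover every point? YES.
Resolvable? YES.

YES


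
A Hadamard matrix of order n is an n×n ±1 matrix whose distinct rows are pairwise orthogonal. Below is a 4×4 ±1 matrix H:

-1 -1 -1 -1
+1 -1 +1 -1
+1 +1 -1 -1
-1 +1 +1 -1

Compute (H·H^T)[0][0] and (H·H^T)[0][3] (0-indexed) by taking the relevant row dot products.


Row 0 of H: [-1, -1, -1, -1].
Row 3 of H: [-1, 1, 1, -1].
(H·H^T)[0][0] = Σ_j H[0][j]·H[0][j] = (-1)² + (-1)² + (-1)² + (-1)² = 1 + 1 + 1 + 1 = 4.
(H·H^T)[0][3] = Σ_j H[0][j]·H[3][j] = (-1)·(-1) + (-1)·(1) + (-1)·(1) + (-1)·(-1) = 1 + -1 + -1 + 1 = 0.
So rows 0 and 3 are orthogonal; the diagonal entry equals n = 4.

(0,0) entry = 4; (0,3) entry = 0.


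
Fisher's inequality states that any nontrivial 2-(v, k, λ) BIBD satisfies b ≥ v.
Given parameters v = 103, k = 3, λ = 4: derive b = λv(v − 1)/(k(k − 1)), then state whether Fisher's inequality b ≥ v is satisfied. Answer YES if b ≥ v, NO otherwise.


r = λ(v − 1)/(k − 1) = 4·102/2 = 204.
b = vr/k = 103·204/3 = 7004.
Fisher's inequality: b ≥ v ⇔ 7004 ≥ 103? YES.

YES


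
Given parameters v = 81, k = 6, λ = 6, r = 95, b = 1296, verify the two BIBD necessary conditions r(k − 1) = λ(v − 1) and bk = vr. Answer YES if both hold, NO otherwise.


Condition (i): r(k − 1) = 95·5 = 475; λ(v − 1) = 6·80 = 480. Match? NO.
Condition (ii): bk = 1296·6 = 7776; vr = 81·95 = 7695. Match? NO.
Both conditions hold? NO.

NO


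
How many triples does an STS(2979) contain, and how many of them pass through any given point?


An STS(v) is a 2-(v, 3, 1) BIBD: block size k = 3, λ = 1.
Replication: r(k − 1) = λ(v − 1) ⇒ r·2 = 2979 − 1 = 2978 ⇒ r = 1489.
Block count: bk = vr ⇒ b·3 = 2979·1489 = 4435731 ⇒ b = 1478577.
(Check via b = v(v − 1)/6 = 2979·2978/6 = 8871462/6 = 1478577.)

r = 1489, b = 1478577.


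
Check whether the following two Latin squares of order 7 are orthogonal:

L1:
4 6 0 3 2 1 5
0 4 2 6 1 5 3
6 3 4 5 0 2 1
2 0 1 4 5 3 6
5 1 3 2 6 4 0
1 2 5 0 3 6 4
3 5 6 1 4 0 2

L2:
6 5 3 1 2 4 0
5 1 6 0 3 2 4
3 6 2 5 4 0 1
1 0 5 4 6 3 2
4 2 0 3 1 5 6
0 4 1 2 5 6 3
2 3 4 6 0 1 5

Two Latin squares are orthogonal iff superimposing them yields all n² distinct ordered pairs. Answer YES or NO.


Form the n² = 49 superimposed pairs (L1[i][j], L2[i][j]), row by row (rows and columns indexed from 0):
row 0: (4,6) (6,5) (0,3) (3,1) (2,2) (1,4) (5,0)
row 1: (0,5) (4,1) (2,6) (6,0) (1,3) (5,2) (3,4)
row 2: (6,3) (3,6) (4,2) (5,5) (0,4) (2,0) (1,1)
row 3: (2,1) (0,0) (1,5) (4,4) (5,6) (3,3) (6,2)
row 4: (5,4) (1,2) (3,0) (2,3) (6,1) (4,5) (0,6)
row 5: (1,0) (2,4) (5,1) (0,2) (3,5) (6,6) (4,3)
row 6: (3,2) (5,3) (6,4) (1,6) (4,0) (0,1) (2,5)
Orthogonality requires all 49 pairs distinct.
Check by first coordinate: for each symbol s of L1, list the L2 entries in the n cells where L1 = s; they must all differ.
  L1 = 0: L2 entries (in reading order) 3, 5, 4, 0, 6, 2, 1 — all 7 distinct ✓
  L1 = 1: L2 entries (in reading order) 4, 3, 1, 5, 2, 0, 6 — all 7 distinct ✓
  L1 = 2: L2 entries (in reading order) 2, 6, 0, 1, 3, 4, 5 — all 7 distinct ✓
  L1 = 3: L2 entries (in reading order) 1, 4, 6, 3, 0, 5, 2 — all 7 distinct ✓
  L1 = 4: L2 entries (in reading order) 6, 1, 2, 4, 5, 3, 0 — all 7 distinct ✓
  L1 = 5: L2 entries (in reading order) 0, 2, 5, 6, 4, 1, 3 — all 7 distinct ✓
  L1 = 6: L2 entries (in reading order) 5, 0, 3, 2, 1, 6, 4 — all 7 distinct ✓
Every symbol of L1 meets every symbol of L2 exactly once, so all 49 pairs are distinct (49 of 49).
Conclusion: YES.

YES


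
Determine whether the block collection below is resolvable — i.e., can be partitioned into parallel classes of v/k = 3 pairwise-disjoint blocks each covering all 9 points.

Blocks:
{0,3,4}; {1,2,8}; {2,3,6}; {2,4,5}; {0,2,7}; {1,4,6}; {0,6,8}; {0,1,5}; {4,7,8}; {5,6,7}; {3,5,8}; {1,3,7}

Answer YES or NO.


v = 9, block size k = 3, number of blocks = 12.
For resolvability, blocks must partition into parallel classes of size v/k = 3.
Total blocks must therefore be a multiple of 3: 12 = 3·4 + 0 ⇒ divisible ✓.
Greedy packing gives 4 candidate class(es). Each should be a full parallel class (size 3, covers all 9 points).
  Class 1 (3 blocks): {0,3,4}; {1,2,8}; {5,6,7}. Points covered: [0, 1, 2, 3, 4, 5, 6, 7, 8].
  Class 2 (3 blocks): {2,3,6}; {0,1,5}; {4,7,8}. Points covered: [0, 1, 2, 3, 4, 5, 6, 7, 8].
  Class 3 (3 blocks): {2,4,5}; {0,6,8}; {1,3,7}. Points covered: [0, 1, 2, 3, 4, 5, 6, 7, 8].
  Class 4 (3 blocks): {0,2,7}; {1,4,6}; {3,5,8}. Points covered: [0, 1, 2, 3, 4, 5, 6, 7, 8].
All classes full (size 3)? YES. All classes cover every point? YES.
Resolvable? YES.

YES


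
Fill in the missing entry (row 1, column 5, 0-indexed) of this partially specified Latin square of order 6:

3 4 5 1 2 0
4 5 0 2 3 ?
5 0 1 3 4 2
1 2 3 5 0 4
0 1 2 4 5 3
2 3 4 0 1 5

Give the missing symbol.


Row 1 contains symbols [0, 2, 3, 4, 5] — missing [1].
Column 5 contains symbols [0, 2, 3, 4, 5] — missing [1].
The missing symbol must appear in both missing sets; intersection = [1].
Therefore the hidden value is 1.

Missing value = 1.


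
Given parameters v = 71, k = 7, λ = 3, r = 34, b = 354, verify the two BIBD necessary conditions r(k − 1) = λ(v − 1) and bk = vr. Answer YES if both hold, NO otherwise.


Condition (i): r(k − 1) = 34·6 = 204; λ(v − 1) = 3·70 = 210. Match? NO.
Condition (ii): bk = 354·7 = 2478; vr = 71·34 = 2414. Match? NO.
Both conditions hold? NO.

NO


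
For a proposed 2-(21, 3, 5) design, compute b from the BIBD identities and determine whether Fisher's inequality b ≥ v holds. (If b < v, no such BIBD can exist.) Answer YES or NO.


b = λv(v − 1)/(k(k − 1)) = 5·21·20/(3·2) = 2100/6 = 350.
Compare with v = 21: b ≥ v, so Fisher's inequality holds.

YES


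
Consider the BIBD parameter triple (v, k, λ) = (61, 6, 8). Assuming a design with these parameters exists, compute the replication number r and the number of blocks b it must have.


Any 2-(v, k, λ) BIBD satisfies two necessary conditions:
  (i)  Each point sits in r blocks, and counting incidences through any fixed point gives r(k − 1) = λ(v − 1), so r = λ(v − 1)/(k − 1).
  (ii) Total incidences bk = vr, so b = vr/k.
Step 1: r = λ(v − 1)/(k − 1) = 8·(61 − 1)/(6 − 1) = 8·60/5 = 480/5 = 96.
Step 2: b = vr/k = 61·96/6 = 5856/6 = 976.
Check integrality: r = 96 ∈ Z ✓, b = 976 ∈ Z ✓.
(These identities are necessary conditions: they determine r and b for any design with these parameters, but do not by themselves prove that one exists.)

r = 96, b = 976.


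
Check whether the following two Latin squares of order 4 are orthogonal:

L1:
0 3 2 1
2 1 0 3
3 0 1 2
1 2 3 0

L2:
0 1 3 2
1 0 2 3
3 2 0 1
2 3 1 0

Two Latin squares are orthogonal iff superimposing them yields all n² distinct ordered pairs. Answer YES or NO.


Form the n² = 16 superimposed pairs (L1[i][j], L2[i][j]), row by row (rows and columns indexed from 0):
row 0: (0,0) (3,1) (2,3) (1,2)
row 1: (2,1) (1,0) (0,2) (3,3)
row 2: (3,3) (0,2) (1,0) (2,1)
row 3: (1,2) (2,3) (3,1) (0,0)
Orthogonality requires all 16 pairs distinct.
But the pair (3,3) repeats: cell (1,3) has L1 = 3, L2 = 3, and cell (2,0) has L1 = 3, L2 = 3.
A repeated pair means some other pair never occurs (only 8 distinct pairs out of 16), so the squares are not orthogonal.
Conclusion: NO.

NO


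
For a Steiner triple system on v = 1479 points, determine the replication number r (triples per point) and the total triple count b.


An STS(v) is a 2-(v, 3, 1) BIBD: block size k = 3, λ = 1.
Replication: r(k − 1) = λ(v − 1) ⇒ r·2 = 1479 − 1 = 1478 ⇒ r = 739.
Block count: b = v(v − 1)/6 = 1479·1478/6 = 2185962/6 = 364327.

r = 739, b = 364327.


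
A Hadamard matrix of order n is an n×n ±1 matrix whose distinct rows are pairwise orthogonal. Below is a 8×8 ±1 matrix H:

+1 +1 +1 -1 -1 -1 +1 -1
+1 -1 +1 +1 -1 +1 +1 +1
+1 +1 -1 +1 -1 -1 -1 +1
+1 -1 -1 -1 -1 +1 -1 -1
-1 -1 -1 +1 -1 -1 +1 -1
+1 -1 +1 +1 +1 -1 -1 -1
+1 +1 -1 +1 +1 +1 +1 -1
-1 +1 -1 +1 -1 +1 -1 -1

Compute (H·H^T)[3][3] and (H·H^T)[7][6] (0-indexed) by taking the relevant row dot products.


Row 3 of H: [1, -1, -1, -1, -1, 1, -1, -1].
Row 6 of H: [1, 1, -1, 1, 1, 1, 1, -1].
Row 7 of H: [-1, 1, -1, 1, -1, 1, -1, -1].
(H·H^T)[3][3] = Σ_j H[3][j]·H[3][j] = (1)² + (-1)² + (-1)² + (-1)² + (-1)² + (1)² + (-1)² + (-1)² = 1 + 1 + 1 + 1 + 1 + 1 + 1 + 1 = 8.
(H·H^T)[7][6] = Σ_j H[7][j]·H[6][j] = (-1)·(1) + (1)·(1) + (-1)·(-1) + (1)·(1) + (-1)·(1) + (1)·(1) + (-1)·(1) + (-1)·(-1) = -1 + 1 + 1 + 1 + -1 + 1 + -1 + 1 = 2.
Rows 7 and 6 are not orthogonal (dot product = 2 ≠ 0), so H is not a Hadamard matrix.

(3,3) entry = 8; (7,6) entry = 2.


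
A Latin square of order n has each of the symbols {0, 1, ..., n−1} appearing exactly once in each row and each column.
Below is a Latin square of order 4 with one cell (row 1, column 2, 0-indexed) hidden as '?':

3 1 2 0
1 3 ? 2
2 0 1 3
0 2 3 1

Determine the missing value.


Row 1 contains symbols [1, 2, 3] — missing [0].
Column 2 contains symbols [1, 2, 3] — missing [0].
The missing symbol must appear in both missing sets; intersection = [0].
Therefore the hidden value is 0.

Missing value = 0.


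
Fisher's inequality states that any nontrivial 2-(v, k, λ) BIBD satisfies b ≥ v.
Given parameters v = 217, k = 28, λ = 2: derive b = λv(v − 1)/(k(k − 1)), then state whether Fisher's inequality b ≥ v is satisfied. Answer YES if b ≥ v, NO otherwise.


r = λ(v − 1)/(k − 1) = 2·216/27 = 16.
b = vr/k = 217·16/28 = 124.
Fisher's inequality: b ≥ v ⇔ 124 ≥ 217? NO.

NO


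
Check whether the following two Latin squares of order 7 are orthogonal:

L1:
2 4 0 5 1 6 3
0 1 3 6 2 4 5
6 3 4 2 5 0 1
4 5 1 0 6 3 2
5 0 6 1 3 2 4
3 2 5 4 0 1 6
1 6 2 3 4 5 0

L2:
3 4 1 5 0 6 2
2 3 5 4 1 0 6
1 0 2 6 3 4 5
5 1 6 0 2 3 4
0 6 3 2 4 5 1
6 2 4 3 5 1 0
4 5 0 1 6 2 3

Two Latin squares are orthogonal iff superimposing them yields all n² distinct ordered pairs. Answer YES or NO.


Form the n² = 49 superimposed pairs (L1[i][j], L2[i][j]), row by row (rows and columns indexed from 0):
row 0: (2,3) (4,4) (0,1) (5,5) (1,0) (6,6) (3,2)
row 1: (0,2) (1,3) (3,5) (6,4) (2,1) (4,0) (5,6)
row 2: (6,1) (3,0) (4,2) (2,6) (5,3) (0,4) (1,5)
row 3: (4,5) (5,1) (1,6) (0,0) (6,2) (3,3) (2,4)
row 4: (5,0) (0,6) (6,3) (1,2) (3,4) (2,5) (4,1)
row 5: (3,6) (2,2) (5,4) (4,3) (0,5) (1,1) (6,0)
row 6: (1,4) (6,5) (2,0) (3,1) (4,6) (5,2) (0,3)
Orthogonality requires all 49 pairs distinct.
Check by first coordinate: for each symbol s of L1, list the L2 entries in the n cells where L1 = s; they must all differ.
  L1 = 0: L2 entries (in reading order) 1, 2, 4, 0, 6, 5, 3 — all 7 distinct ✓
  L1 = 1: L2 entries (in reading order) 0, 3, 5, 6, 2, 1, 4 — all 7 distinct ✓
  L1 = 2: L2 entries (in reading order) 3, 1, 6, 4, 5, 2, 0 — all 7 distinct ✓
  L1 = 3: L2 entries (in reading order) 2, 5, 0, 3, 4, 6, 1 — all 7 distinct ✓
  L1 = 4: L2 entries (in reading order) 4, 0, 2, 5, 1, 3, 6 — all 7 distinct ✓
  L1 = 5: L2 entries (in reading order) 5, 6, 3, 1, 0, 4, 2 — all 7 distinct ✓
  L1 = 6: L2 entries (in reading order) 6, 4, 1, 2, 3, 0, 5 — all 7 distinct ✓
Every symbol of L1 meets every symbol of L2 exactly once, so all 49 pairs are distinct (49 of 49).
Conclusion: YES.

YES


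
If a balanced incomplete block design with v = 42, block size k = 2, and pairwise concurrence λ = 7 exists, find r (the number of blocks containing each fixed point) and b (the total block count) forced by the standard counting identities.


Any 2-(v, k, λ) BIBD satisfies two necessary conditions:
  (i)  Each point sits in r blocks, and counting incidences through any fixed point gives r(k − 1) = λ(v − 1), so r = λ(v − 1)/(k − 1).
  (ii) Total incidences bk = vr, so b = vr/k.
Step 1: r = λ(v − 1)/(k − 1) = 7·(42 − 1)/(2 − 1) = 7·41/1 = 287/1 = 287.
Step 2: b = vr/k = 42·287/2 = 12054/2 = 6027.
Check integrality: r = 287 ∈ Z ✓, b = 6027 ∈ Z ✓.
(These identities are necessary conditions: they determine r and b for any design with these parameters, but do not by themselves prove that one exists.)

r = 287, b = 6027.


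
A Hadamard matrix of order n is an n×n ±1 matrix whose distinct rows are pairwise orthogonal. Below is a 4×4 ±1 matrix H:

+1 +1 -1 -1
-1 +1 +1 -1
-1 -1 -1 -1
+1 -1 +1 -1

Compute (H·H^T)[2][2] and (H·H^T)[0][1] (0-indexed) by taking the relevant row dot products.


Row 0 of H: [1, 1, -1, -1].
Row 1 of H: [-1, 1, 1, -1].
Row 2 of H: [-1, -1, -1, -1].
(H·H^T)[2][2] = Σ_j H[2][j]·H[2][j] = (-1)² + (-1)² + (-1)² + (-1)² = 1 + 1 + 1 + 1 = 4.
(H·H^T)[0][1] = Σ_j H[0][j]·H[1][j] = (1)·(-1) + (1)·(1) + (-1)·(1) + (-1)·(-1) = -1 + 1 + -1 + 1 = 0.
So rows 0 and 1 are orthogonal; the diagonal entry equals n = 4.

(2,2) entry = 4; (0,1) entry = 0.


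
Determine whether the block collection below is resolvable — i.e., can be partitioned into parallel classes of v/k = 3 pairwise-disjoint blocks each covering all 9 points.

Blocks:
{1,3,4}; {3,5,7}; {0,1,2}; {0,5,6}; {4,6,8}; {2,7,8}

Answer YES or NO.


v = 9, block size k = 3, number of blocks = 6.
For resolvability, blocks must partition into parallel classes of size v/k = 3.
Total blocks must therefore be a multiple of 3: 6 = 3·2 + 0 ⇒ divisible ✓.
Greedy packing gives 2 candidate class(es). Each should be a full parallel class (size 3, covers all 9 points).
  Class 1 (3 blocks): {1,3,4}; {0,5,6}; {2,7,8}. Points covered: [0, 1, 2, 3, 4, 5, 6, 7, 8].
  Class 2 (3 blocks): {3,5,7}; {0,1,2}; {4,6,8}. Points covered: [0, 1, 2, 3, 4, 5, 6, 7, 8].
All classes full (size 3)? YES. All classes cover every point? YES.
Resolvable? YES.

YES


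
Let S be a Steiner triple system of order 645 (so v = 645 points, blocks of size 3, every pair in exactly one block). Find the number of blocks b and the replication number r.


An STS(v) is a 2-(v, 3, 1) BIBD: block size k = 3, λ = 1.
Replication: r(k − 1) = λ(v − 1) ⇒ r·2 = 645 − 1 = 644 ⇒ r = 322.
Block count: bk = vr ⇒ b·3 = 645·322 = 207690 ⇒ b = 69230.
(Check via b = v(v − 1)/6 = 645·644/6 = 415380/6 = 69230.)

r = 322, b = 69230.
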